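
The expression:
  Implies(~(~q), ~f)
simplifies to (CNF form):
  ~f | ~q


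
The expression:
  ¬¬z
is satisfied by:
  {z: True}


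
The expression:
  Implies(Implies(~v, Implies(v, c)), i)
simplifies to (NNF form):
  i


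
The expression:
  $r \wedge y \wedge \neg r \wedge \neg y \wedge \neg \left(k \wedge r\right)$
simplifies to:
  $\text{False}$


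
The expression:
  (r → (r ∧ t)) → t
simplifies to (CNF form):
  r ∨ t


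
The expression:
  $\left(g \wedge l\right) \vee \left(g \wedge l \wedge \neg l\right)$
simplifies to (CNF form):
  $g \wedge l$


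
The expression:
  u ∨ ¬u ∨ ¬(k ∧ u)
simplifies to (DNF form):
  True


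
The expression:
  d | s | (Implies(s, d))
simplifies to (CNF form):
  True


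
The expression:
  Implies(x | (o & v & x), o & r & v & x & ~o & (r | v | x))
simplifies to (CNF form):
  ~x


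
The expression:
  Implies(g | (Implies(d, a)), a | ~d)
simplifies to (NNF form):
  a | ~d | ~g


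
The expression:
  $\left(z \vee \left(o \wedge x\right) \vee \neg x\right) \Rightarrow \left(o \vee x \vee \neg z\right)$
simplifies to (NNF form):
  $o \vee x \vee \neg z$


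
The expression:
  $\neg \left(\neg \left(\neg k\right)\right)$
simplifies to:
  $\neg k$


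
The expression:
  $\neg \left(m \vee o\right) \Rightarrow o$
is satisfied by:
  {o: True, m: True}
  {o: True, m: False}
  {m: True, o: False}


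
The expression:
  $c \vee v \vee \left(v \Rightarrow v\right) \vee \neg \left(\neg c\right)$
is always true.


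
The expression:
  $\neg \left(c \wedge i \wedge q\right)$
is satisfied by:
  {c: False, q: False, i: False}
  {i: True, c: False, q: False}
  {q: True, c: False, i: False}
  {i: True, q: True, c: False}
  {c: True, i: False, q: False}
  {i: True, c: True, q: False}
  {q: True, c: True, i: False}


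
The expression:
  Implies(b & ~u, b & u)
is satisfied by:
  {u: True, b: False}
  {b: False, u: False}
  {b: True, u: True}


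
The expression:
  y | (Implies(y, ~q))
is always true.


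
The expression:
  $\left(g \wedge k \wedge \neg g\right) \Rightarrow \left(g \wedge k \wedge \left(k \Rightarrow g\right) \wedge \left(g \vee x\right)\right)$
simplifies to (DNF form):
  $\text{True}$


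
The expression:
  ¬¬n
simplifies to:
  n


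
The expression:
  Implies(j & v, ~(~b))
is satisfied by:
  {b: True, v: False, j: False}
  {v: False, j: False, b: False}
  {j: True, b: True, v: False}
  {j: True, v: False, b: False}
  {b: True, v: True, j: False}
  {v: True, b: False, j: False}
  {j: True, v: True, b: True}


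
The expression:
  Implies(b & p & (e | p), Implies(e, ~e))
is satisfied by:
  {p: False, e: False, b: False}
  {b: True, p: False, e: False}
  {e: True, p: False, b: False}
  {b: True, e: True, p: False}
  {p: True, b: False, e: False}
  {b: True, p: True, e: False}
  {e: True, p: True, b: False}


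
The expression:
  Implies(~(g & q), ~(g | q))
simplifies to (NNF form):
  (g & q) | (~g & ~q)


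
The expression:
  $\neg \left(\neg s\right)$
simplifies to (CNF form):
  $s$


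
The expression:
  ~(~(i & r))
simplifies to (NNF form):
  i & r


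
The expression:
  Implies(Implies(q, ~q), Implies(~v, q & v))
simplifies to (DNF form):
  q | v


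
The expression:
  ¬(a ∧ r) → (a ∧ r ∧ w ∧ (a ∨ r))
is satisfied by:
  {r: True, a: True}


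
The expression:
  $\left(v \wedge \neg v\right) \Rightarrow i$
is always true.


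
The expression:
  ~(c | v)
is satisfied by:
  {v: False, c: False}


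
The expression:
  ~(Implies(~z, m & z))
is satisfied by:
  {z: False}


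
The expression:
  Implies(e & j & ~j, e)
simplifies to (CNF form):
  True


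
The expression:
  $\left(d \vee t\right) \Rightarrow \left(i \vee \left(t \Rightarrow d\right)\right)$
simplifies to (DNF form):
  $d \vee i \vee \neg t$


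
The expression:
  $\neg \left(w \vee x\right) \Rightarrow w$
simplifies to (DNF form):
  $w \vee x$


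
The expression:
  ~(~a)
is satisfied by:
  {a: True}


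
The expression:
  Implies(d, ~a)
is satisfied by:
  {d: False, a: False}
  {a: True, d: False}
  {d: True, a: False}


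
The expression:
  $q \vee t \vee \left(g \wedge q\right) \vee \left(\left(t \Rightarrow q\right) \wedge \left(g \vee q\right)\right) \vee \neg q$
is always true.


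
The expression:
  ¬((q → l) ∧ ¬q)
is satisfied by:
  {q: True}


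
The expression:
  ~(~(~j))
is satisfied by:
  {j: False}


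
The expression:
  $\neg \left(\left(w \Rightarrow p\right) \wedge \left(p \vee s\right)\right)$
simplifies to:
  $\neg p \wedge \left(w \vee \neg s\right)$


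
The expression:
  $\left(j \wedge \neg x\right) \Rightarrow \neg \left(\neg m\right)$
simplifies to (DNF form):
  $m \vee x \vee \neg j$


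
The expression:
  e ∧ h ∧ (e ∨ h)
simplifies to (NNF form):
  e ∧ h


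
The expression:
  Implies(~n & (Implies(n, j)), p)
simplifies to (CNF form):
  n | p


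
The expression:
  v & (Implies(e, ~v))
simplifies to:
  v & ~e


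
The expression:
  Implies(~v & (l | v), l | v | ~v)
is always true.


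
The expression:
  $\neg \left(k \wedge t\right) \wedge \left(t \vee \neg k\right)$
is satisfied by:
  {k: False}


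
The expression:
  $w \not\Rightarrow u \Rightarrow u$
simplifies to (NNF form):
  $u \vee \neg w$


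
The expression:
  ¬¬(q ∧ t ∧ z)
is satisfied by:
  {t: True, z: True, q: True}


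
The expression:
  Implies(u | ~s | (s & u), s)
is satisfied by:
  {s: True}


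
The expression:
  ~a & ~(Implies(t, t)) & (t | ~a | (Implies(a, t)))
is never true.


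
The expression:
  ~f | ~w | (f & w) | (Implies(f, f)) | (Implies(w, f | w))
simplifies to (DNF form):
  True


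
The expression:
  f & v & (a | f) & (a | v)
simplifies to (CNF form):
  f & v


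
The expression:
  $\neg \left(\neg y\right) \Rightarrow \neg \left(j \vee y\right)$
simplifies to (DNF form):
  $\neg y$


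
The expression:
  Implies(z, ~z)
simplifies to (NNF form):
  ~z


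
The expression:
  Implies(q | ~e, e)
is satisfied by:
  {e: True}


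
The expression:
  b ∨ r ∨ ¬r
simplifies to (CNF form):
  True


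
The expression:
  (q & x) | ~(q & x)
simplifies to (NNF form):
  True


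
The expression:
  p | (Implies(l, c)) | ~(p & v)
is always true.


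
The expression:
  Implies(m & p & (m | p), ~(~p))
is always true.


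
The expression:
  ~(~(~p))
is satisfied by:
  {p: False}


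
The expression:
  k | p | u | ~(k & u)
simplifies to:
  True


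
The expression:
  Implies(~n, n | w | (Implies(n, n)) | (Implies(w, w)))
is always true.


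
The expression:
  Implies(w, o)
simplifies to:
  o | ~w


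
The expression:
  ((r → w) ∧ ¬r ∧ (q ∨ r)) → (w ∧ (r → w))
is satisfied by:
  {r: True, w: True, q: False}
  {r: True, w: False, q: False}
  {w: True, r: False, q: False}
  {r: False, w: False, q: False}
  {r: True, q: True, w: True}
  {r: True, q: True, w: False}
  {q: True, w: True, r: False}


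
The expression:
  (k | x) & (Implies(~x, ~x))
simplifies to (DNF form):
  k | x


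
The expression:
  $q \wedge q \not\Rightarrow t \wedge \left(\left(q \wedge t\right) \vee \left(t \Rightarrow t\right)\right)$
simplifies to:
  $q \wedge \neg t$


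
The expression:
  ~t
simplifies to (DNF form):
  ~t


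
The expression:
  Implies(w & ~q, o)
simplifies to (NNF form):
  o | q | ~w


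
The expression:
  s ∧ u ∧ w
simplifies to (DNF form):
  s ∧ u ∧ w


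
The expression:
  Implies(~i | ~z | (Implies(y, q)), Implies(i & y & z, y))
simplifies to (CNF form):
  True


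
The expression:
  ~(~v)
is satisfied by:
  {v: True}


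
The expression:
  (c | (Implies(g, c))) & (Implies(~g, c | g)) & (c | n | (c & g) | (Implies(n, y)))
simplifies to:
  c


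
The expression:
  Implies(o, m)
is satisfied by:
  {m: True, o: False}
  {o: False, m: False}
  {o: True, m: True}


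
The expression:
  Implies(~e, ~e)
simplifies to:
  True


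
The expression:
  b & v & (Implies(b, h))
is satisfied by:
  {h: True, b: True, v: True}


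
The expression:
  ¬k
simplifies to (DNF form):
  ¬k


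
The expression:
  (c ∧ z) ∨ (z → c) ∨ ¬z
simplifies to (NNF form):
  c ∨ ¬z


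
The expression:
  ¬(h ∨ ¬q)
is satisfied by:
  {q: True, h: False}


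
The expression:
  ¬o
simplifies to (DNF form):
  ¬o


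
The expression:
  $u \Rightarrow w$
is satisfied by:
  {w: True, u: False}
  {u: False, w: False}
  {u: True, w: True}


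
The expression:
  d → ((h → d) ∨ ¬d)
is always true.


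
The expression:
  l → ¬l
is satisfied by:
  {l: False}


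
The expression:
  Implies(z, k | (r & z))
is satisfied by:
  {r: True, k: True, z: False}
  {r: True, z: False, k: False}
  {k: True, z: False, r: False}
  {k: False, z: False, r: False}
  {r: True, k: True, z: True}
  {r: True, z: True, k: False}
  {k: True, z: True, r: False}


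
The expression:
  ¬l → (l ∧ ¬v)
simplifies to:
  l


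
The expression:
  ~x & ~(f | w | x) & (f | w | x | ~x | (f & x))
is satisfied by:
  {x: False, w: False, f: False}


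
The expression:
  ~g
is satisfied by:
  {g: False}


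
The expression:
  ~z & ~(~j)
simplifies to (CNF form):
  j & ~z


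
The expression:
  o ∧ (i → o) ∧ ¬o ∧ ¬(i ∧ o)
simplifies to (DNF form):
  False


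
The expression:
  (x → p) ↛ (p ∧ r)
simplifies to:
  (p ∧ ¬r) ∨ (¬p ∧ ¬x)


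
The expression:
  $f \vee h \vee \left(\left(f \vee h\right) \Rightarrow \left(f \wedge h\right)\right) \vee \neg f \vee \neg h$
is always true.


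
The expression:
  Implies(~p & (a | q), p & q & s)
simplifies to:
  p | (~a & ~q)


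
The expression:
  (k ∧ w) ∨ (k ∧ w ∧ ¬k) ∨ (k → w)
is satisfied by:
  {w: True, k: False}
  {k: False, w: False}
  {k: True, w: True}


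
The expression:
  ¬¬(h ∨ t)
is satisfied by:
  {t: True, h: True}
  {t: True, h: False}
  {h: True, t: False}


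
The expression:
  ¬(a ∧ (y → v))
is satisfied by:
  {y: True, a: False, v: False}
  {y: False, a: False, v: False}
  {v: True, y: True, a: False}
  {v: True, y: False, a: False}
  {a: True, y: True, v: False}


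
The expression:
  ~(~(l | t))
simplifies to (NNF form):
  l | t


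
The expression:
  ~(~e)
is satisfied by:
  {e: True}


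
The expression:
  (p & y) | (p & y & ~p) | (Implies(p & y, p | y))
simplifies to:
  True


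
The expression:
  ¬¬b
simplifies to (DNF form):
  b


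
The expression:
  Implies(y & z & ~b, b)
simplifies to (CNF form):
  b | ~y | ~z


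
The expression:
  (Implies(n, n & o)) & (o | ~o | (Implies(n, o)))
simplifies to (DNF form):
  o | ~n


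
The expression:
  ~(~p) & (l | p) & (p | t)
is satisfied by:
  {p: True}


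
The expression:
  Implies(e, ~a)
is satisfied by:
  {e: False, a: False}
  {a: True, e: False}
  {e: True, a: False}


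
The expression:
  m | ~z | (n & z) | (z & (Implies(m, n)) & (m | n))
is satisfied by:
  {n: True, m: True, z: False}
  {n: True, m: False, z: False}
  {m: True, n: False, z: False}
  {n: False, m: False, z: False}
  {n: True, z: True, m: True}
  {n: True, z: True, m: False}
  {z: True, m: True, n: False}


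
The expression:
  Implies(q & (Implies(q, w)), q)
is always true.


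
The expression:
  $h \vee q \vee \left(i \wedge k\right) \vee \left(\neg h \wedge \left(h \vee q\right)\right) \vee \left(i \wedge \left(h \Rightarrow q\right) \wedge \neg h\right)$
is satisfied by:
  {i: True, q: True, h: True}
  {i: True, q: True, h: False}
  {i: True, h: True, q: False}
  {i: True, h: False, q: False}
  {q: True, h: True, i: False}
  {q: True, h: False, i: False}
  {h: True, q: False, i: False}


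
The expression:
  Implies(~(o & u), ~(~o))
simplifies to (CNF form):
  o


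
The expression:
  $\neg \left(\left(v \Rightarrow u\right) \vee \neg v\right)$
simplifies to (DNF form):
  $v \wedge \neg u$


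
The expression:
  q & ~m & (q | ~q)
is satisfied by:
  {q: True, m: False}


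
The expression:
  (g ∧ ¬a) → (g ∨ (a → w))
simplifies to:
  True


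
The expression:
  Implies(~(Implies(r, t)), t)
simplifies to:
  t | ~r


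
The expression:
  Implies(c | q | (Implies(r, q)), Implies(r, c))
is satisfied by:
  {c: True, q: False, r: False}
  {q: False, r: False, c: False}
  {r: True, c: True, q: False}
  {r: True, q: False, c: False}
  {c: True, q: True, r: False}
  {q: True, c: False, r: False}
  {r: True, q: True, c: True}


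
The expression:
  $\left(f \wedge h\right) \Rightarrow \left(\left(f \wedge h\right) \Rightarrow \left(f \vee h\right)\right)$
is always true.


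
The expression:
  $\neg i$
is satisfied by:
  {i: False}


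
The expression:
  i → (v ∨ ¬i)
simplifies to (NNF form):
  v ∨ ¬i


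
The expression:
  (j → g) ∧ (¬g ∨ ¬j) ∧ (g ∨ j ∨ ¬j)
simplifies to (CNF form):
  ¬j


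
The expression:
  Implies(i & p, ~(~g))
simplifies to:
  g | ~i | ~p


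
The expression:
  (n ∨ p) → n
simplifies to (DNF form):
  n ∨ ¬p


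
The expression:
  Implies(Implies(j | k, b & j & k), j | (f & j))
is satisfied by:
  {k: True, j: True}
  {k: True, j: False}
  {j: True, k: False}


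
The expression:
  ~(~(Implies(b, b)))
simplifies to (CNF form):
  True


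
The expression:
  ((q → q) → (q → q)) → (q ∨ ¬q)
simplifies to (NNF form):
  True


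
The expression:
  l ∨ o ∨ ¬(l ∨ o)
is always true.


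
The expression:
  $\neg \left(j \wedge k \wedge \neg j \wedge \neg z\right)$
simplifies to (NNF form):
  $\text{True}$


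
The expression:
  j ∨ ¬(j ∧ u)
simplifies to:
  True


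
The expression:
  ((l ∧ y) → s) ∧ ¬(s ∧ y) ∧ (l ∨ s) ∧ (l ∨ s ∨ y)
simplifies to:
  ¬y ∧ (l ∨ s)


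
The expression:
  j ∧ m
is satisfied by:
  {m: True, j: True}


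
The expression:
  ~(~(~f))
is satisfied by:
  {f: False}


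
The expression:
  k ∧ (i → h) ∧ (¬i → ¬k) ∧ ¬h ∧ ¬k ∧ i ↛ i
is never true.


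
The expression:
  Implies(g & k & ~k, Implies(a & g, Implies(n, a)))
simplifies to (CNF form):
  True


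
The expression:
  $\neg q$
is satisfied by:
  {q: False}


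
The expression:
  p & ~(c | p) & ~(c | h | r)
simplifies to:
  False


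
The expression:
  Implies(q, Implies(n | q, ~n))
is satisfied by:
  {q: False, n: False}
  {n: True, q: False}
  {q: True, n: False}


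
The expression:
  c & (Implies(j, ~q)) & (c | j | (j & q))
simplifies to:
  c & (~j | ~q)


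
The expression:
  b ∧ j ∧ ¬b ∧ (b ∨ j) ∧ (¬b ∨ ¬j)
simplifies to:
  False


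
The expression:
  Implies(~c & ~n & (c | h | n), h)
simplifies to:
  True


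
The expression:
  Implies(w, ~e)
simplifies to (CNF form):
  ~e | ~w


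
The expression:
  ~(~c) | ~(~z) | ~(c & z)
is always true.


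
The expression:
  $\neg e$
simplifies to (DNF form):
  $\neg e$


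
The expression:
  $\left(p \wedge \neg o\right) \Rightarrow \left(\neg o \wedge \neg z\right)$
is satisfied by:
  {o: True, p: False, z: False}
  {p: False, z: False, o: False}
  {o: True, z: True, p: False}
  {z: True, p: False, o: False}
  {o: True, p: True, z: False}
  {p: True, o: False, z: False}
  {o: True, z: True, p: True}


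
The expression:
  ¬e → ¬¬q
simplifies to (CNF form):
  e ∨ q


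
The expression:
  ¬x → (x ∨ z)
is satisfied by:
  {x: True, z: True}
  {x: True, z: False}
  {z: True, x: False}


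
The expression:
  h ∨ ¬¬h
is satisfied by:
  {h: True}


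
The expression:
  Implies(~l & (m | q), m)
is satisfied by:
  {m: True, l: True, q: False}
  {m: True, l: False, q: False}
  {l: True, m: False, q: False}
  {m: False, l: False, q: False}
  {q: True, m: True, l: True}
  {q: True, m: True, l: False}
  {q: True, l: True, m: False}


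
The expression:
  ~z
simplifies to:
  ~z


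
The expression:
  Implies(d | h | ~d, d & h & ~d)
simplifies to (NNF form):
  False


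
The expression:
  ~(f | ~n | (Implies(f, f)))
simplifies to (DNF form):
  False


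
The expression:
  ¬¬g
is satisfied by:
  {g: True}


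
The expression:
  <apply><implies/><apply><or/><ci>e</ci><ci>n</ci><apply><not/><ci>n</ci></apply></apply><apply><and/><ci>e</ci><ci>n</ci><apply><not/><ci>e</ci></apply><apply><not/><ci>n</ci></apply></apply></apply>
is never true.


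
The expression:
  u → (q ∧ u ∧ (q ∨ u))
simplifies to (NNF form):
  q ∨ ¬u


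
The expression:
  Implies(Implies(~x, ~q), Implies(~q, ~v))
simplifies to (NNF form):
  q | ~v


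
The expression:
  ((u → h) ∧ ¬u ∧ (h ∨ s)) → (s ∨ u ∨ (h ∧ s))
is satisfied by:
  {u: True, s: True, h: False}
  {u: True, h: False, s: False}
  {s: True, h: False, u: False}
  {s: False, h: False, u: False}
  {u: True, s: True, h: True}
  {u: True, h: True, s: False}
  {s: True, h: True, u: False}


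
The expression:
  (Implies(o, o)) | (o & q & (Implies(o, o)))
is always true.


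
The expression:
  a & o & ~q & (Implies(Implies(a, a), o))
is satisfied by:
  {a: True, o: True, q: False}


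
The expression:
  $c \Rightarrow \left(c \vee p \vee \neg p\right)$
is always true.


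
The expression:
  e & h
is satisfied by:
  {h: True, e: True}


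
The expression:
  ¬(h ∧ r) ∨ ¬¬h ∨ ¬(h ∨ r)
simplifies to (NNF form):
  True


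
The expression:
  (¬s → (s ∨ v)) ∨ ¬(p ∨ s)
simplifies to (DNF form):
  s ∨ v ∨ ¬p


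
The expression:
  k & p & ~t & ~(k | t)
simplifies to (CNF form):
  False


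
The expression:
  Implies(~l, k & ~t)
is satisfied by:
  {l: True, k: True, t: False}
  {l: True, k: False, t: False}
  {t: True, l: True, k: True}
  {t: True, l: True, k: False}
  {k: True, t: False, l: False}


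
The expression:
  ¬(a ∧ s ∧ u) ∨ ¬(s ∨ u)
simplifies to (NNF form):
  ¬a ∨ ¬s ∨ ¬u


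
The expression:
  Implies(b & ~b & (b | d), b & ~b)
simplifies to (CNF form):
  True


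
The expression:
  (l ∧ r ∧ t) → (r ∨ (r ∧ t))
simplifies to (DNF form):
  True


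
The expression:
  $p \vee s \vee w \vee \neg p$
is always true.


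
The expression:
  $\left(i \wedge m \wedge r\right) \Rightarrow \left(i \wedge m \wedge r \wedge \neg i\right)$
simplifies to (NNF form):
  $\neg i \vee \neg m \vee \neg r$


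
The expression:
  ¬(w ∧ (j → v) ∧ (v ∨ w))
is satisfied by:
  {j: True, w: False, v: False}
  {j: False, w: False, v: False}
  {v: True, j: True, w: False}
  {v: True, j: False, w: False}
  {w: True, j: True, v: False}


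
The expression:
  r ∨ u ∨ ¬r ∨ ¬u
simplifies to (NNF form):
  True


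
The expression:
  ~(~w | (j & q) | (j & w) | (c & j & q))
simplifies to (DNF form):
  w & ~j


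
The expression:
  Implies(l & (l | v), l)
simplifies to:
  True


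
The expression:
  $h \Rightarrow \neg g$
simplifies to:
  $\neg g \vee \neg h$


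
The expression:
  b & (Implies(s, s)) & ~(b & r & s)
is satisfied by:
  {b: True, s: False, r: False}
  {r: True, b: True, s: False}
  {s: True, b: True, r: False}


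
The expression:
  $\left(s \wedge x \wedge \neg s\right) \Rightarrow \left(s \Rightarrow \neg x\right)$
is always true.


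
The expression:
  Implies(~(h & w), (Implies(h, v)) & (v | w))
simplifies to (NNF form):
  v | w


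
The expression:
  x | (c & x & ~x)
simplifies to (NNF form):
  x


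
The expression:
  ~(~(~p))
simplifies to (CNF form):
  ~p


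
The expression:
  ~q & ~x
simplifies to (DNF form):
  ~q & ~x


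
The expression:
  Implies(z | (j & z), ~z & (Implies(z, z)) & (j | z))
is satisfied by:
  {z: False}


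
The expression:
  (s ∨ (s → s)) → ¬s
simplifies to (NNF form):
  ¬s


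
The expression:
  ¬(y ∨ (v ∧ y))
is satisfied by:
  {y: False}


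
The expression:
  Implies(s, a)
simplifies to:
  a | ~s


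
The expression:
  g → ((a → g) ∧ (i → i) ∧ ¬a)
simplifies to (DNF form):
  ¬a ∨ ¬g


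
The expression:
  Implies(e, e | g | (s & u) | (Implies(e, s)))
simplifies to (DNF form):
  True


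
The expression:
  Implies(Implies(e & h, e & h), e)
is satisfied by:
  {e: True}


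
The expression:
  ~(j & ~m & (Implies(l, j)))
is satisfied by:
  {m: True, j: False}
  {j: False, m: False}
  {j: True, m: True}


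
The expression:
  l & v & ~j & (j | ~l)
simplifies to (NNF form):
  False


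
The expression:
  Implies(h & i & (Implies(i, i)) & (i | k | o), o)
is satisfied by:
  {o: True, h: False, i: False}
  {h: False, i: False, o: False}
  {i: True, o: True, h: False}
  {i: True, h: False, o: False}
  {o: True, h: True, i: False}
  {h: True, o: False, i: False}
  {i: True, h: True, o: True}


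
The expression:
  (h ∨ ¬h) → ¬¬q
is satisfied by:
  {q: True}


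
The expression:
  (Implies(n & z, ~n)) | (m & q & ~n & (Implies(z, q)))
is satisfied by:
  {z: False, n: False}
  {n: True, z: False}
  {z: True, n: False}


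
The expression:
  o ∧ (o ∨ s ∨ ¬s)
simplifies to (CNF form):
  o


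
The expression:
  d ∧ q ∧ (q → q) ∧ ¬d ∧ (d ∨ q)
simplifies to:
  False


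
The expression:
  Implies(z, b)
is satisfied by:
  {b: True, z: False}
  {z: False, b: False}
  {z: True, b: True}


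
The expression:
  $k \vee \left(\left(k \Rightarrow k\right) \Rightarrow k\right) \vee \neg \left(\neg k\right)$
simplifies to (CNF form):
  $k$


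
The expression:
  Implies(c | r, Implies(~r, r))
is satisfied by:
  {r: True, c: False}
  {c: False, r: False}
  {c: True, r: True}


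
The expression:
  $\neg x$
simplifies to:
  $\neg x$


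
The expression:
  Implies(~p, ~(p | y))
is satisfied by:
  {p: True, y: False}
  {y: False, p: False}
  {y: True, p: True}


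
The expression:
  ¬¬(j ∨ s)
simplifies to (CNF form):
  j ∨ s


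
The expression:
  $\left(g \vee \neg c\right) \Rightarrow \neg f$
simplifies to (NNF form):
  $\left(c \wedge \neg g\right) \vee \neg f$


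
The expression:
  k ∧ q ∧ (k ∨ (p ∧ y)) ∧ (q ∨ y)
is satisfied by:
  {q: True, k: True}


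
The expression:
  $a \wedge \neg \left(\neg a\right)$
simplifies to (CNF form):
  $a$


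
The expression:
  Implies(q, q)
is always true.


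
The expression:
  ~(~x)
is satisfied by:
  {x: True}


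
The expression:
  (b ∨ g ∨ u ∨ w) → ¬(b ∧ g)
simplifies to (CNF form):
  ¬b ∨ ¬g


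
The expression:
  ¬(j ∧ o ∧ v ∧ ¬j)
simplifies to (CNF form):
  True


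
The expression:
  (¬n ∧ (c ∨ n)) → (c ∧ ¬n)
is always true.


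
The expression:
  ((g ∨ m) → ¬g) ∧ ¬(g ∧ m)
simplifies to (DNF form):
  ¬g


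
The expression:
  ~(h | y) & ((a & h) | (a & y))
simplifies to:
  False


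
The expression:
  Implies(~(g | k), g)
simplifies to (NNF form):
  g | k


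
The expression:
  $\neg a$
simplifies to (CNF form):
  $\neg a$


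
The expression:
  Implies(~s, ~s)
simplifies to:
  True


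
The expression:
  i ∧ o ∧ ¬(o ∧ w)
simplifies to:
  i ∧ o ∧ ¬w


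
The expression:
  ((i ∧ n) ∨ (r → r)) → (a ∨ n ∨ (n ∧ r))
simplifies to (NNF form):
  a ∨ n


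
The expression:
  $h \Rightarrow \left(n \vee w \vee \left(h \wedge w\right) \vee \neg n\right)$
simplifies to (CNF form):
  $\text{True}$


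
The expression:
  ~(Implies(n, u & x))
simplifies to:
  n & (~u | ~x)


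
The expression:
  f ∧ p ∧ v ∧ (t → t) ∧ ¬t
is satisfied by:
  {p: True, f: True, v: True, t: False}


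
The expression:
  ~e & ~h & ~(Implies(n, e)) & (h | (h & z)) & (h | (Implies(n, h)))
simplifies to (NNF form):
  False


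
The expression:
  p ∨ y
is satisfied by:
  {y: True, p: True}
  {y: True, p: False}
  {p: True, y: False}


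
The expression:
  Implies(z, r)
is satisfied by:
  {r: True, z: False}
  {z: False, r: False}
  {z: True, r: True}


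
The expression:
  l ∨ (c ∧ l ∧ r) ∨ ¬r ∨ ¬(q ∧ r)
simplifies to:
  l ∨ ¬q ∨ ¬r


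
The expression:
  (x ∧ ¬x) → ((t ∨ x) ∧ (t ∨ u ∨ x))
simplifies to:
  True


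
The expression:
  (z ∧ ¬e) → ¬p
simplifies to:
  e ∨ ¬p ∨ ¬z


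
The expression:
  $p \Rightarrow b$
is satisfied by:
  {b: True, p: False}
  {p: False, b: False}
  {p: True, b: True}


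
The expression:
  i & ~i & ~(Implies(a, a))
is never true.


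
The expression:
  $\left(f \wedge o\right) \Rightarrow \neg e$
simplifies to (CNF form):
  $\neg e \vee \neg f \vee \neg o$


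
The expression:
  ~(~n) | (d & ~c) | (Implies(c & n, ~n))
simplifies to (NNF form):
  True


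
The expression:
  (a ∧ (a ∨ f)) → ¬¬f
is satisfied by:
  {f: True, a: False}
  {a: False, f: False}
  {a: True, f: True}


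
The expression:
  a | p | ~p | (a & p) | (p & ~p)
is always true.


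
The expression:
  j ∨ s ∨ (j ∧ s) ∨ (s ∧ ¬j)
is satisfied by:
  {s: True, j: True}
  {s: True, j: False}
  {j: True, s: False}


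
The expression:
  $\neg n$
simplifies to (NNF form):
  $\neg n$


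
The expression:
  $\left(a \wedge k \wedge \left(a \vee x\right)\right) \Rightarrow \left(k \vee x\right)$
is always true.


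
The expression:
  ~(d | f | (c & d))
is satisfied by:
  {d: False, f: False}


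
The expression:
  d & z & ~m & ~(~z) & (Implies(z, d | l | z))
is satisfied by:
  {z: True, d: True, m: False}


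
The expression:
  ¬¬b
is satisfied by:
  {b: True}


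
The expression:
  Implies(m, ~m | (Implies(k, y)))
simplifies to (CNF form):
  y | ~k | ~m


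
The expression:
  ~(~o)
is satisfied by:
  {o: True}


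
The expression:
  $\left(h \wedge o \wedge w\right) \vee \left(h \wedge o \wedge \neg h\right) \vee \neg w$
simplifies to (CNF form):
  $\left(h \vee \neg w\right) \wedge \left(o \vee \neg w\right)$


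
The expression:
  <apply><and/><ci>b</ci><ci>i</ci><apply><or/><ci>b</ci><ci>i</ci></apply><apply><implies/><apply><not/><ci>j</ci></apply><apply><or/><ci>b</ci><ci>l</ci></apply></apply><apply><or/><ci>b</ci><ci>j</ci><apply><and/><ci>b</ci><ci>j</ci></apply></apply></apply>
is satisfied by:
  {i: True, b: True}


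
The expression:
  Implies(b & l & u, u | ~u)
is always true.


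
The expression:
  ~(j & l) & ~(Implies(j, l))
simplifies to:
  j & ~l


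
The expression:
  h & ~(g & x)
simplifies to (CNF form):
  h & (~g | ~x)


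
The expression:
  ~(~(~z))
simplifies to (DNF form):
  ~z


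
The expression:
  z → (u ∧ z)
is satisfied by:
  {u: True, z: False}
  {z: False, u: False}
  {z: True, u: True}


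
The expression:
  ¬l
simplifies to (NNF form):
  ¬l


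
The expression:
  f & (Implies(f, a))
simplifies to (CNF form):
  a & f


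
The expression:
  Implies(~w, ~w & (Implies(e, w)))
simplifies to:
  w | ~e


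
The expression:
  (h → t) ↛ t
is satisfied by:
  {h: False, t: False}


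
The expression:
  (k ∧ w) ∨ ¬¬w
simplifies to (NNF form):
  w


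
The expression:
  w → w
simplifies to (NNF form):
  True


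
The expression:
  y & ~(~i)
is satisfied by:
  {i: True, y: True}


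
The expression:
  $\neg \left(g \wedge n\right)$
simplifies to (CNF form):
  $\neg g \vee \neg n$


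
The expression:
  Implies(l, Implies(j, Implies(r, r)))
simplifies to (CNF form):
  True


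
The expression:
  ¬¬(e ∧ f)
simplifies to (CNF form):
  e ∧ f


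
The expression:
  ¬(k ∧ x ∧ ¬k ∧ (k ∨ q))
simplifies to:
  True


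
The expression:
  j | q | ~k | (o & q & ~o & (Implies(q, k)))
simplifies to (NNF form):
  j | q | ~k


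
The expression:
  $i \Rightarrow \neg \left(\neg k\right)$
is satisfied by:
  {k: True, i: False}
  {i: False, k: False}
  {i: True, k: True}


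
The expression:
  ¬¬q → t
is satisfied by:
  {t: True, q: False}
  {q: False, t: False}
  {q: True, t: True}


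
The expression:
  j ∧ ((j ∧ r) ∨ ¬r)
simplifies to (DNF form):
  j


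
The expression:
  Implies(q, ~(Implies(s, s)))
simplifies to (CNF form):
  ~q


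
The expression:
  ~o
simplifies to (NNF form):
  ~o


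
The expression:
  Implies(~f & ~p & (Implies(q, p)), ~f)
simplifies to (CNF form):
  True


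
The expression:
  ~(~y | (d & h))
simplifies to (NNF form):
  y & (~d | ~h)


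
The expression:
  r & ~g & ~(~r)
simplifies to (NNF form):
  r & ~g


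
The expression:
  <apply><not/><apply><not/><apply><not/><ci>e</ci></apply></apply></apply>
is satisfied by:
  {e: False}


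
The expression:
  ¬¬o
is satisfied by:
  {o: True}


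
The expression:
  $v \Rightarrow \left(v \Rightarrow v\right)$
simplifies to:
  $\text{True}$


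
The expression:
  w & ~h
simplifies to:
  w & ~h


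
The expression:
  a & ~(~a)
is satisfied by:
  {a: True}


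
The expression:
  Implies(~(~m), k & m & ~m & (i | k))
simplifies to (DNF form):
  ~m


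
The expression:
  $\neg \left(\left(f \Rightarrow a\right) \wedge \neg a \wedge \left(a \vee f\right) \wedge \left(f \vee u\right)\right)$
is always true.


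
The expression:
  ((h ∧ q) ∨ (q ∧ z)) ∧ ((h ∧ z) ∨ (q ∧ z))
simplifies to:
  q ∧ z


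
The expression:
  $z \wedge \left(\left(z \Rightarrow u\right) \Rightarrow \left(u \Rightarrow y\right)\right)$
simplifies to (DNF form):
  $\left(y \wedge z\right) \vee \left(z \wedge \neg u\right)$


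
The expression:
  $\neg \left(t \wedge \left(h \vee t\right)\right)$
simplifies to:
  $\neg t$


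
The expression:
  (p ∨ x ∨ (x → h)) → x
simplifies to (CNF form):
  x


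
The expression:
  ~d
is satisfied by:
  {d: False}


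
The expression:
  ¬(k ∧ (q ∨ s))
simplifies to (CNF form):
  (¬k ∨ ¬q) ∧ (¬k ∨ ¬s)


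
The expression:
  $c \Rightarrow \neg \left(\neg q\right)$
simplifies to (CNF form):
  $q \vee \neg c$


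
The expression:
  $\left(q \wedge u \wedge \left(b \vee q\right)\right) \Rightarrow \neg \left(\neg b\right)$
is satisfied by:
  {b: True, u: False, q: False}
  {u: False, q: False, b: False}
  {b: True, q: True, u: False}
  {q: True, u: False, b: False}
  {b: True, u: True, q: False}
  {u: True, b: False, q: False}
  {b: True, q: True, u: True}


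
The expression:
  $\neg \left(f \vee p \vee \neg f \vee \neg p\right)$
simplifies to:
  $\text{False}$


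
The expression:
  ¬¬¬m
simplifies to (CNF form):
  ¬m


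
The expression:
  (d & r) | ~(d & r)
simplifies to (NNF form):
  True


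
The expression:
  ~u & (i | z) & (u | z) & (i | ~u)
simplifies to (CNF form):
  z & ~u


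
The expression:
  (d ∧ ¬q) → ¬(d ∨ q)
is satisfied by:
  {q: True, d: False}
  {d: False, q: False}
  {d: True, q: True}


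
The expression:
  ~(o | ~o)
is never true.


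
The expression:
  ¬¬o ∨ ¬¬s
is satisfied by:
  {o: True, s: True}
  {o: True, s: False}
  {s: True, o: False}


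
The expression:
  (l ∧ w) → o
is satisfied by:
  {o: True, l: False, w: False}
  {l: False, w: False, o: False}
  {w: True, o: True, l: False}
  {w: True, l: False, o: False}
  {o: True, l: True, w: False}
  {l: True, o: False, w: False}
  {w: True, l: True, o: True}


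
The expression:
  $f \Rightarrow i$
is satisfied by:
  {i: True, f: False}
  {f: False, i: False}
  {f: True, i: True}


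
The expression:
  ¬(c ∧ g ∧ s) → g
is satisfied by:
  {g: True}


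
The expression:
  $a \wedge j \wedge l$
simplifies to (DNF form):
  $a \wedge j \wedge l$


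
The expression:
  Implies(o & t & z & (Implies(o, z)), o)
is always true.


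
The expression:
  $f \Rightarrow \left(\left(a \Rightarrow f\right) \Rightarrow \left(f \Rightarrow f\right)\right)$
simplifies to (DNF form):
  $\text{True}$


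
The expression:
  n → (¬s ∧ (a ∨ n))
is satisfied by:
  {s: False, n: False}
  {n: True, s: False}
  {s: True, n: False}


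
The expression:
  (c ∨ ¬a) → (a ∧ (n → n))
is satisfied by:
  {a: True}


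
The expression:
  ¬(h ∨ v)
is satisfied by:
  {v: False, h: False}


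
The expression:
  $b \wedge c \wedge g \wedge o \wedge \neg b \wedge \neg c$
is never true.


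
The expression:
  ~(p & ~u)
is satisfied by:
  {u: True, p: False}
  {p: False, u: False}
  {p: True, u: True}


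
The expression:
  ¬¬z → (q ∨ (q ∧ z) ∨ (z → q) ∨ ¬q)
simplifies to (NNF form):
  True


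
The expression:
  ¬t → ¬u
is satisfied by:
  {t: True, u: False}
  {u: False, t: False}
  {u: True, t: True}


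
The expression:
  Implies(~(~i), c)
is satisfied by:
  {c: True, i: False}
  {i: False, c: False}
  {i: True, c: True}


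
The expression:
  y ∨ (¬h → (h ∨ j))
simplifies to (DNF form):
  h ∨ j ∨ y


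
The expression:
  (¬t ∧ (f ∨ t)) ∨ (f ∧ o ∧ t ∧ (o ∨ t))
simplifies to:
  f ∧ (o ∨ ¬t)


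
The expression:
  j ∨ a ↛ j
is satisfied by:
  {a: True, j: True}
  {a: True, j: False}
  {j: True, a: False}


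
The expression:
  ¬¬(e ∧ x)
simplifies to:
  e ∧ x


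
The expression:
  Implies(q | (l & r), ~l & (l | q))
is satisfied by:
  {r: False, l: False, q: False}
  {q: True, r: False, l: False}
  {r: True, q: False, l: False}
  {q: True, r: True, l: False}
  {l: True, q: False, r: False}


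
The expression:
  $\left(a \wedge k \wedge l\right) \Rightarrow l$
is always true.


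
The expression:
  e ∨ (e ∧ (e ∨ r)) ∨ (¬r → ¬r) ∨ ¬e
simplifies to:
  True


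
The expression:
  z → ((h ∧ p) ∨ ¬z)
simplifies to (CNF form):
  (h ∨ ¬z) ∧ (p ∨ ¬z)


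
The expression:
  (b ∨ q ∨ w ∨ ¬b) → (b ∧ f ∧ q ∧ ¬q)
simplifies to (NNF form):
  False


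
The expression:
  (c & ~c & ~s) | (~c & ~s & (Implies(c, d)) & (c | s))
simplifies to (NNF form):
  False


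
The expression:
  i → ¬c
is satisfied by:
  {c: False, i: False}
  {i: True, c: False}
  {c: True, i: False}


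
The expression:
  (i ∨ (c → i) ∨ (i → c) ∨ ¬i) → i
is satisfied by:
  {i: True}


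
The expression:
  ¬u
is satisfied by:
  {u: False}


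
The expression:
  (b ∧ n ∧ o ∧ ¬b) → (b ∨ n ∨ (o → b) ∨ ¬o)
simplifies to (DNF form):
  True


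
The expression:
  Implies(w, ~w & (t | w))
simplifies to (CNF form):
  ~w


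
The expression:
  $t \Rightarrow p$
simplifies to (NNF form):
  $p \vee \neg t$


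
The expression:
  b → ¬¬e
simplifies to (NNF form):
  e ∨ ¬b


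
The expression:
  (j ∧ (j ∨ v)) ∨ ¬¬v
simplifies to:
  j ∨ v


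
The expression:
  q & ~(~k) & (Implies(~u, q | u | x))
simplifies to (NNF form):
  k & q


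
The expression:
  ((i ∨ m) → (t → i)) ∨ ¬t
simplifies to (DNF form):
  i ∨ ¬m ∨ ¬t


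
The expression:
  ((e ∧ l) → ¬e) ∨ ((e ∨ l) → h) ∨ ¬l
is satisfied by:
  {h: True, l: False, e: False}
  {l: False, e: False, h: False}
  {h: True, e: True, l: False}
  {e: True, l: False, h: False}
  {h: True, l: True, e: False}
  {l: True, h: False, e: False}
  {h: True, e: True, l: True}


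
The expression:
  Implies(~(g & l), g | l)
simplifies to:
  g | l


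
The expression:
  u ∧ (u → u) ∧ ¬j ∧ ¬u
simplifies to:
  False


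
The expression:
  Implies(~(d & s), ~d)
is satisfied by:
  {s: True, d: False}
  {d: False, s: False}
  {d: True, s: True}


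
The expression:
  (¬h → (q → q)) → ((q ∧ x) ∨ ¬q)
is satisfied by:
  {x: True, q: False}
  {q: False, x: False}
  {q: True, x: True}


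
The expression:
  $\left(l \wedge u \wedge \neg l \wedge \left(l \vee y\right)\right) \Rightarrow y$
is always true.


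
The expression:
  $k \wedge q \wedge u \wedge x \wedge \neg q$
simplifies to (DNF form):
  $\text{False}$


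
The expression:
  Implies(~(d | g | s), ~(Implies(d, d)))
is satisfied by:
  {d: True, g: True, s: True}
  {d: True, g: True, s: False}
  {d: True, s: True, g: False}
  {d: True, s: False, g: False}
  {g: True, s: True, d: False}
  {g: True, s: False, d: False}
  {s: True, g: False, d: False}


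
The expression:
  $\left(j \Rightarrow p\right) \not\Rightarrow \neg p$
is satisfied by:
  {p: True}


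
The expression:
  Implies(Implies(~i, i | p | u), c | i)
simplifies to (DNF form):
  c | i | (~p & ~u)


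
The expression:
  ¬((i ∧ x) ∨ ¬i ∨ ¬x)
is never true.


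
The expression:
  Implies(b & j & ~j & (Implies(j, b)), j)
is always true.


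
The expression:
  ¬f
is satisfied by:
  {f: False}


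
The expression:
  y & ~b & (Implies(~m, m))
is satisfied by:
  {m: True, y: True, b: False}


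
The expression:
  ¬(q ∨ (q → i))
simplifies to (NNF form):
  False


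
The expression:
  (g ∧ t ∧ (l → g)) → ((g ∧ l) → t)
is always true.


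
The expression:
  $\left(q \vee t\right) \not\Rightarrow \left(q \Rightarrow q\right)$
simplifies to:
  $\text{False}$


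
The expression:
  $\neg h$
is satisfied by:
  {h: False}


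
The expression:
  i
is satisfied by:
  {i: True}


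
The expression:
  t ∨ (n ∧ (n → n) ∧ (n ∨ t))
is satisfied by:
  {n: True, t: True}
  {n: True, t: False}
  {t: True, n: False}


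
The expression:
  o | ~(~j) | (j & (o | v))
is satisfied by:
  {o: True, j: True}
  {o: True, j: False}
  {j: True, o: False}


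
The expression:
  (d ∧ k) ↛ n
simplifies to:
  d ∧ k ∧ ¬n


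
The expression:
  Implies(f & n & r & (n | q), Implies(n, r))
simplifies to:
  True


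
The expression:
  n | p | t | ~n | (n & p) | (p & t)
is always true.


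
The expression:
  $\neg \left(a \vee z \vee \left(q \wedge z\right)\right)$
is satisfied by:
  {z: False, a: False}


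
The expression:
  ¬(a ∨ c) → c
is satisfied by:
  {a: True, c: True}
  {a: True, c: False}
  {c: True, a: False}


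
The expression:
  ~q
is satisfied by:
  {q: False}


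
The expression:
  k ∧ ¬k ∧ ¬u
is never true.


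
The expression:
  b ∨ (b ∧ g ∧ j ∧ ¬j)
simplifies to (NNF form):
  b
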